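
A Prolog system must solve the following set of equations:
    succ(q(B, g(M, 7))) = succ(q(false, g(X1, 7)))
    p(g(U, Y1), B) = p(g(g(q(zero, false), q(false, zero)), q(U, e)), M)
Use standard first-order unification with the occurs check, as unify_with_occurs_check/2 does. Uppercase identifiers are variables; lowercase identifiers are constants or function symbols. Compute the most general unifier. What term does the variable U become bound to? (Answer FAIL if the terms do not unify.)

Decompose succ/1: q(B, g(M, 7)) = q(false, g(X1, 7)).
Decompose q/2: B = false,  g(M, 7) = g(X1, 7).
Bind B := false; substituting into the one remaining equation that mentions B gives: p(g(U, Y1), false) = p(g(g(q(zero, false), q(false, zero)), q(U, e)), M).
Decompose g/2: M = X1,  7 = 7.
Bind M := X1; substituting into the one remaining equation that mentions M gives: p(g(U, Y1), false) = p(g(g(q(zero, false), q(false, zero)), q(U, e)), X1).
Delete trivial equation 7 = 7.
Decompose p/2: g(U, Y1) = g(g(q(zero, false), q(false, zero)), q(U, e)),  false = X1.
Decompose g/2: U = g(q(zero, false), q(false, zero)),  Y1 = q(U, e).
Bind U := g(q(zero, false), q(false, zero)); substituting into the one remaining equation that mentions U gives: Y1 = q(g(q(zero, false), q(false, zero)), e).
Bind Y1 := q(g(q(zero, false), q(false, zero)), e); no other remaining equation mentions Y1.
Bind X1 := false. Substituting into the earlier binding gives M := false.
MGU = { B = false, M = false, U = g(q(zero, false), q(false, zero)), Y1 = q(g(q(zero, false), q(false, zero)), e), X1 = false }, so U = g(q(zero, false), q(false, zero)).

g(q(zero, false), q(false, zero))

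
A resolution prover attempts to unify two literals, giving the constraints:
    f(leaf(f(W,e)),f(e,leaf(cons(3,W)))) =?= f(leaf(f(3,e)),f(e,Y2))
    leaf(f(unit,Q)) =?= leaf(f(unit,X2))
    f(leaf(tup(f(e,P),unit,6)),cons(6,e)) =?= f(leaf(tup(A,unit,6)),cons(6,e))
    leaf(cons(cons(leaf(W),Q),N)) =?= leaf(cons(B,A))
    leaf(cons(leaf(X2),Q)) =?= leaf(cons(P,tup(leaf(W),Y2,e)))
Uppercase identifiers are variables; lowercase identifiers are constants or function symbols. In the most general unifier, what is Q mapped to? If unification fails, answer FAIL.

Decompose f/2: leaf(f(W,e)) =?= leaf(f(3,e)),  f(e,leaf(cons(3,W))) =?= f(e,Y2).
Decompose leaf/1: f(W,e) =?= f(3,e).
Decompose f/2: W =?= 3,  e =?= e.
Bind W := 3; substituting into the 3 remaining equations that mention W gives: f(e,leaf(cons(3,3))) =?= f(e,Y2),  leaf(cons(cons(leaf(3),Q),N)) =?= leaf(cons(B,A)),  leaf(cons(leaf(X2),Q)) =?= leaf(cons(P,tup(leaf(3),Y2,e))).
Delete trivial equation e =?= e.
Decompose f/2: e =?= e,  leaf(cons(3,3)) =?= Y2.
Delete trivial equation e =?= e.
Bind Y2 := leaf(cons(3,3)); substituting into the one remaining equation that mentions Y2 gives: leaf(cons(leaf(X2),Q)) =?= leaf(cons(P,tup(leaf(3),leaf(cons(3,3)),e))).
Decompose leaf/1: f(unit,Q) =?= f(unit,X2).
Decompose f/2: unit =?= unit,  Q =?= X2.
Delete trivial equation unit =?= unit.
Bind Q := X2; substituting into the 2 remaining equations that mention Q gives: leaf(cons(cons(leaf(3),X2),N)) =?= leaf(cons(B,A)),  leaf(cons(leaf(X2),X2)) =?= leaf(cons(P,tup(leaf(3),leaf(cons(3,3)),e))).
Decompose f/2: leaf(tup(f(e,P),unit,6)) =?= leaf(tup(A,unit,6)),  cons(6,e) =?= cons(6,e).
Decompose leaf/1: tup(f(e,P),unit,6) =?= tup(A,unit,6).
Decompose tup/3: f(e,P) =?= A,  unit =?= unit,  6 =?= 6.
Bind A := f(e,P); substituting into the one remaining equation that mentions A gives: leaf(cons(cons(leaf(3),X2),N)) =?= leaf(cons(B,f(e,P))).
Delete trivial equation unit =?= unit.
Delete trivial equation 6 =?= 6.
Delete trivial equation cons(6,e) =?= cons(6,e).
Decompose leaf/1: cons(cons(leaf(3),X2),N) =?= cons(B,f(e,P)).
Decompose cons/2: cons(leaf(3),X2) =?= B,  N =?= f(e,P).
Bind B := cons(leaf(3),X2); no other remaining equation mentions B.
Bind N := f(e,P); no other remaining equation mentions N.
Decompose leaf/1: cons(leaf(X2),X2) =?= cons(P,tup(leaf(3),leaf(cons(3,3)),e)).
Decompose cons/2: leaf(X2) =?= P,  X2 =?= tup(leaf(3),leaf(cons(3,3)),e).
Bind P := leaf(X2); no other remaining equation mentions P. Substituting into the earlier bindings gives A := f(e,leaf(X2)), N := f(e,leaf(X2)).
Bind X2 := tup(leaf(3),leaf(cons(3,3)),e). Substituting into the earlier bindings gives Q := tup(leaf(3),leaf(cons(3,3)),e), A := f(e,leaf(tup(leaf(3),leaf(cons(3,3)),e))), B := cons(leaf(3),tup(leaf(3),leaf(cons(3,3)),e)), N := f(e,leaf(tup(leaf(3),leaf(cons(3,3)),e))), P := leaf(tup(leaf(3),leaf(cons(3,3)),e)).
MGU = { W ↦ 3, Y2 ↦ leaf(cons(3,3)), Q ↦ tup(leaf(3),leaf(cons(3,3)),e), A ↦ f(e,leaf(tup(leaf(3),leaf(cons(3,3)),e))), B ↦ cons(leaf(3),tup(leaf(3),leaf(cons(3,3)),e)), N ↦ f(e,leaf(tup(leaf(3),leaf(cons(3,3)),e))), P ↦ leaf(tup(leaf(3),leaf(cons(3,3)),e)), X2 ↦ tup(leaf(3),leaf(cons(3,3)),e) }, so Q ↦ tup(leaf(3),leaf(cons(3,3)),e).

tup(leaf(3),leaf(cons(3,3)),e)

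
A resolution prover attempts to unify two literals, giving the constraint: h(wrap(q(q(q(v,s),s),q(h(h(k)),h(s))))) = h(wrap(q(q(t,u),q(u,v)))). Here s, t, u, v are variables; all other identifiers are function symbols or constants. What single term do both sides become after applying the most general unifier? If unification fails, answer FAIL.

Decompose h/1: wrap(q(q(q(v,s),s),q(h(h(k)),h(s)))) = wrap(q(q(t,u),q(u,v))).
Decompose wrap/1: q(q(q(v,s),s),q(h(h(k)),h(s))) = q(q(t,u),q(u,v)).
Decompose q/2: q(q(v,s),s) = q(t,u),  q(h(h(k)),h(s)) = q(u,v).
Decompose q/2: q(v,s) = t,  s = u.
Bind t := q(v,s); no other remaining equation mentions t.
Bind s := u; substituting into the remaining equation gives: q(h(h(k)),h(u)) = q(u,v). Substituting into the earlier binding gives t := q(v,u).
Decompose q/2: h(h(k)) = u,  h(u) = v.
Bind u := h(h(k)); substituting into the remaining equation gives: h(h(h(k))) = v. Substituting into the earlier bindings gives t := q(v,h(h(k))), s := h(h(k)).
Bind v := h(h(h(k))). Substituting into the earlier binding gives t := q(h(h(h(k))),h(h(k))).
Applying the MGU to either side gives h(wrap(q(q(q(h(h(h(k))),h(h(k))),h(h(k))),q(h(h(k)),h(h(h(k))))))).

h(wrap(q(q(q(h(h(h(k))),h(h(k))),h(h(k))),q(h(h(k)),h(h(h(k)))))))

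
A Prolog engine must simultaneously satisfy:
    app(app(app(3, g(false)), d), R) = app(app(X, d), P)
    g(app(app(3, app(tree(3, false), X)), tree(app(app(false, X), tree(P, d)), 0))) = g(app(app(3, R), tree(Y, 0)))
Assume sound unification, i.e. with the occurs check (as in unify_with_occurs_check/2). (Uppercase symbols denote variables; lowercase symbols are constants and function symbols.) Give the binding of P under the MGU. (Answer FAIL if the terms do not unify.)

Decompose app/2: app(app(3, g(false)), d) = app(X, d),  R = P.
Decompose app/2: app(3, g(false)) = X,  d = d.
Bind X := app(3, g(false)); substituting into the one remaining equation that mentions X gives: g(app(app(3, app(tree(3, false), app(3, g(false)))), tree(app(app(false, app(3, g(false))), tree(P, d)), 0))) = g(app(app(3, R), tree(Y, 0))).
Delete trivial equation d = d.
Bind R := P; substituting into the remaining equation gives: g(app(app(3, app(tree(3, false), app(3, g(false)))), tree(app(app(false, app(3, g(false))), tree(P, d)), 0))) = g(app(app(3, P), tree(Y, 0))).
Decompose g/1: app(app(3, app(tree(3, false), app(3, g(false)))), tree(app(app(false, app(3, g(false))), tree(P, d)), 0)) = app(app(3, P), tree(Y, 0)).
Decompose app/2: app(3, app(tree(3, false), app(3, g(false)))) = app(3, P),  tree(app(app(false, app(3, g(false))), tree(P, d)), 0) = tree(Y, 0).
Decompose app/2: 3 = 3,  app(tree(3, false), app(3, g(false))) = P.
Delete trivial equation 3 = 3.
Bind P := app(tree(3, false), app(3, g(false))); substituting into the remaining equation gives: tree(app(app(false, app(3, g(false))), tree(app(tree(3, false), app(3, g(false))), d)), 0) = tree(Y, 0). Substituting into the earlier binding gives R := app(tree(3, false), app(3, g(false))).
Decompose tree/2: app(app(false, app(3, g(false))), tree(app(tree(3, false), app(3, g(false))), d)) = Y,  0 = 0.
Bind Y := app(app(false, app(3, g(false))), tree(app(tree(3, false), app(3, g(false))), d)); no other remaining equation mentions Y.
Delete trivial equation 0 = 0.
MGU = { X -> app(3, g(false)), R -> app(tree(3, false), app(3, g(false))), P -> app(tree(3, false), app(3, g(false))), Y -> app(app(false, app(3, g(false))), tree(app(tree(3, false), app(3, g(false))), d)) }, so P -> app(tree(3, false), app(3, g(false))).

app(tree(3, false), app(3, g(false)))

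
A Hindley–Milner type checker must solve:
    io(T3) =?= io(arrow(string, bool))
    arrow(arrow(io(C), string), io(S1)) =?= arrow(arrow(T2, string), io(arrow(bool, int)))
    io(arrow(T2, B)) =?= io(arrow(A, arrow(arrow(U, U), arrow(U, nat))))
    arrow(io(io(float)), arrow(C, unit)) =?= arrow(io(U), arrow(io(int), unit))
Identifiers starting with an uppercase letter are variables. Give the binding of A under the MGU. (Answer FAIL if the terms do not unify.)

io(io(int))

Decompose io/1: T3 =?= arrow(string, bool).
Bind T3 := arrow(string, bool); no other remaining equation mentions T3.
Decompose arrow/2: arrow(io(C), string) =?= arrow(T2, string),  io(S1) =?= io(arrow(bool, int)).
Decompose arrow/2: io(C) =?= T2,  string =?= string.
Bind T2 := io(C); substituting into the one remaining equation that mentions T2 gives: io(arrow(io(C), B)) =?= io(arrow(A, arrow(arrow(U, U), arrow(U, nat)))).
Delete trivial equation string =?= string.
Decompose io/1: S1 =?= arrow(bool, int).
Bind S1 := arrow(bool, int); no other remaining equation mentions S1.
Decompose io/1: arrow(io(C), B) =?= arrow(A, arrow(arrow(U, U), arrow(U, nat))).
Decompose arrow/2: io(C) =?= A,  B =?= arrow(arrow(U, U), arrow(U, nat)).
Bind A := io(C); no other remaining equation mentions A.
Bind B := arrow(arrow(U, U), arrow(U, nat)); no other remaining equation mentions B.
Decompose arrow/2: io(io(float)) =?= io(U),  arrow(C, unit) =?= arrow(io(int), unit).
Decompose io/1: io(float) =?= U.
Bind U := io(float); no other remaining equation mentions U. Substituting into the earlier binding gives B := arrow(arrow(io(float), io(float)), arrow(io(float), nat)).
Decompose arrow/2: C =?= io(int),  unit =?= unit.
Bind C := io(int); no other remaining equation mentions C. Substituting into the earlier bindings gives T2 := io(io(int)), A := io(io(int)).
Delete trivial equation unit =?= unit.
MGU = { T3 ↦ arrow(string, bool), T2 ↦ io(io(int)), S1 ↦ arrow(bool, int), A ↦ io(io(int)), B ↦ arrow(arrow(io(float), io(float)), arrow(io(float), nat)), U ↦ io(float), C ↦ io(int) }, so A ↦ io(io(int)).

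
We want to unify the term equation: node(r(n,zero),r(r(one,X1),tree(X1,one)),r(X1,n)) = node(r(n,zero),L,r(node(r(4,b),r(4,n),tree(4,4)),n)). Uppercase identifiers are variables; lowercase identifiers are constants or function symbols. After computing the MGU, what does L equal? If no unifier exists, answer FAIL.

Decompose node/3: r(n,zero) = r(n,zero),  r(r(one,X1),tree(X1,one)) = L,  r(X1,n) = r(node(r(4,b),r(4,n),tree(4,4)),n).
Delete trivial equation r(n,zero) = r(n,zero).
Bind L := r(r(one,X1),tree(X1,one)); no other remaining equation mentions L.
Decompose r/2: X1 = node(r(4,b),r(4,n),tree(4,4)),  n = n.
Bind X1 := node(r(4,b),r(4,n),tree(4,4)); no other remaining equation mentions X1. Substituting into the earlier binding gives L := r(r(one,node(r(4,b),r(4,n),tree(4,4))),tree(node(r(4,b),r(4,n),tree(4,4)),one)).
Delete trivial equation n = n.
MGU = { L ↦ r(r(one,node(r(4,b),r(4,n),tree(4,4))),tree(node(r(4,b),r(4,n),tree(4,4)),one)), X1 ↦ node(r(4,b),r(4,n),tree(4,4)) }, so L ↦ r(r(one,node(r(4,b),r(4,n),tree(4,4))),tree(node(r(4,b),r(4,n),tree(4,4)),one)).

r(r(one,node(r(4,b),r(4,n),tree(4,4))),tree(node(r(4,b),r(4,n),tree(4,4)),one))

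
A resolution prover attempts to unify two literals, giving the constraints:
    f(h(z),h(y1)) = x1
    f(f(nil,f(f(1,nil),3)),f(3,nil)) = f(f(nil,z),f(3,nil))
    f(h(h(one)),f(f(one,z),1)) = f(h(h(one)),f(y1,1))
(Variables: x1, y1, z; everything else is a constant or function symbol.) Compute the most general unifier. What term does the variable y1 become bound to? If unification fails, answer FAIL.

f(one,f(f(1,nil),3))

Bind x1 := f(h(z),h(y1)); no other remaining equation mentions x1.
Decompose f/2: f(nil,f(f(1,nil),3)) = f(nil,z),  f(3,nil) = f(3,nil).
Decompose f/2: nil = nil,  f(f(1,nil),3) = z.
Delete trivial equation nil = nil.
Bind z := f(f(1,nil),3); substituting into the one remaining equation that mentions z gives: f(h(h(one)),f(f(one,f(f(1,nil),3)),1)) = f(h(h(one)),f(y1,1)). Substituting into the earlier binding gives x1 := f(h(f(f(1,nil),3)),h(y1)).
Delete trivial equation f(3,nil) = f(3,nil).
Decompose f/2: h(h(one)) = h(h(one)),  f(f(one,f(f(1,nil),3)),1) = f(y1,1).
Delete trivial equation h(h(one)) = h(h(one)).
Decompose f/2: f(one,f(f(1,nil),3)) = y1,  1 = 1.
Bind y1 := f(one,f(f(1,nil),3)); no other remaining equation mentions y1. Substituting into the earlier binding gives x1 := f(h(f(f(1,nil),3)),h(f(one,f(f(1,nil),3)))).
Delete trivial equation 1 = 1.
MGU = { x1 ↦ f(h(f(f(1,nil),3)),h(f(one,f(f(1,nil),3)))), z ↦ f(f(1,nil),3), y1 ↦ f(one,f(f(1,nil),3)) }, so y1 ↦ f(one,f(f(1,nil),3)).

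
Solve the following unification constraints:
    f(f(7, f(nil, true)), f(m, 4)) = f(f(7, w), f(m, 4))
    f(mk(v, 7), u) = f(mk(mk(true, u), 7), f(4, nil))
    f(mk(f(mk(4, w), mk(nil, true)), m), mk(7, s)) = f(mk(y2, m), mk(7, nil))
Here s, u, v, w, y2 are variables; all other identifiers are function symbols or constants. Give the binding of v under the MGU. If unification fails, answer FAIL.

mk(true, f(4, nil))

Decompose f/2: f(7, f(nil, true)) = f(7, w),  f(m, 4) = f(m, 4).
Decompose f/2: 7 = 7,  f(nil, true) = w.
Delete trivial equation 7 = 7.
Bind w := f(nil, true); substituting into the one remaining equation that mentions w gives: f(mk(f(mk(4, f(nil, true)), mk(nil, true)), m), mk(7, s)) = f(mk(y2, m), mk(7, nil)).
Delete trivial equation f(m, 4) = f(m, 4).
Decompose f/2: mk(v, 7) = mk(mk(true, u), 7),  u = f(4, nil).
Decompose mk/2: v = mk(true, u),  7 = 7.
Bind v := mk(true, u); no other remaining equation mentions v.
Delete trivial equation 7 = 7.
Bind u := f(4, nil); no other remaining equation mentions u. Substituting into the earlier binding gives v := mk(true, f(4, nil)).
Decompose f/2: mk(f(mk(4, f(nil, true)), mk(nil, true)), m) = mk(y2, m),  mk(7, s) = mk(7, nil).
Decompose mk/2: f(mk(4, f(nil, true)), mk(nil, true)) = y2,  m = m.
Bind y2 := f(mk(4, f(nil, true)), mk(nil, true)); no other remaining equation mentions y2.
Delete trivial equation m = m.
Decompose mk/2: 7 = 7,  s = nil.
Delete trivial equation 7 = 7.
Bind s := nil.
MGU = { w := f(nil, true), v := mk(true, f(4, nil)), u := f(4, nil), y2 := f(mk(4, f(nil, true)), mk(nil, true)), s := nil }, so v := mk(true, f(4, nil)).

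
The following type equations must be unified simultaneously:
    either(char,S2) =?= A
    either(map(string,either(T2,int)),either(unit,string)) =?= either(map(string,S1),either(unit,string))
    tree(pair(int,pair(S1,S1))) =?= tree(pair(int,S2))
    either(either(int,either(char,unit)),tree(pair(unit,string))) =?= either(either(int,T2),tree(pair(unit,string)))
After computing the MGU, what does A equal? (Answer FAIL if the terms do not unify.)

either(char,pair(either(either(char,unit),int),either(either(char,unit),int)))

Bind A := either(char,S2); no other remaining equation mentions A.
Decompose either/2: map(string,either(T2,int)) =?= map(string,S1),  either(unit,string) =?= either(unit,string).
Decompose map/2: string =?= string,  either(T2,int) =?= S1.
Delete trivial equation string =?= string.
Bind S1 := either(T2,int); substituting into the one remaining equation that mentions S1 gives: tree(pair(int,pair(either(T2,int),either(T2,int)))) =?= tree(pair(int,S2)).
Delete trivial equation either(unit,string) =?= either(unit,string).
Decompose tree/1: pair(int,pair(either(T2,int),either(T2,int))) =?= pair(int,S2).
Decompose pair/2: int =?= int,  pair(either(T2,int),either(T2,int)) =?= S2.
Delete trivial equation int =?= int.
Bind S2 := pair(either(T2,int),either(T2,int)); no other remaining equation mentions S2. Substituting into the earlier binding gives A := either(char,pair(either(T2,int),either(T2,int))).
Decompose either/2: either(int,either(char,unit)) =?= either(int,T2),  tree(pair(unit,string)) =?= tree(pair(unit,string)).
Decompose either/2: int =?= int,  either(char,unit) =?= T2.
Delete trivial equation int =?= int.
Bind T2 := either(char,unit); no other remaining equation mentions T2. Substituting into the earlier bindings gives A := either(char,pair(either(either(char,unit),int),either(either(char,unit),int))), S1 := either(either(char,unit),int), S2 := pair(either(either(char,unit),int),either(either(char,unit),int)).
Delete trivial equation tree(pair(unit,string)) =?= tree(pair(unit,string)).
MGU = { A ↦ either(char,pair(either(either(char,unit),int),either(either(char,unit),int))), S1 ↦ either(either(char,unit),int), S2 ↦ pair(either(either(char,unit),int),either(either(char,unit),int)), T2 ↦ either(char,unit) }, so A ↦ either(char,pair(either(either(char,unit),int),either(either(char,unit),int))).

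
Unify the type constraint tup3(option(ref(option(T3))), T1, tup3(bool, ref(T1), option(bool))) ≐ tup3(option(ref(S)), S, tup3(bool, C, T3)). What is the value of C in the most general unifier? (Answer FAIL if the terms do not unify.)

Decompose tup3/3: option(ref(option(T3))) ≐ option(ref(S)),  T1 ≐ S,  tup3(bool, ref(T1), option(bool)) ≐ tup3(bool, C, T3).
Decompose option/1: ref(option(T3)) ≐ ref(S).
Decompose ref/1: option(T3) ≐ S.
Bind S := option(T3); substituting into the one remaining equation that mentions S gives: T1 ≐ option(T3).
Bind T1 := option(T3); substituting into the remaining equation gives: tup3(bool, ref(option(T3)), option(bool)) ≐ tup3(bool, C, T3).
Decompose tup3/3: bool ≐ bool,  ref(option(T3)) ≐ C,  option(bool) ≐ T3.
Delete trivial equation bool ≐ bool.
Bind C := ref(option(T3)); no other remaining equation mentions C.
Bind T3 := option(bool). Substituting into the earlier bindings gives S := option(option(bool)), T1 := option(option(bool)), C := ref(option(option(bool))).
MGU = { S := option(option(bool)), T1 := option(option(bool)), C := ref(option(option(bool))), T3 := option(bool) }, so C := ref(option(option(bool))).

ref(option(option(bool)))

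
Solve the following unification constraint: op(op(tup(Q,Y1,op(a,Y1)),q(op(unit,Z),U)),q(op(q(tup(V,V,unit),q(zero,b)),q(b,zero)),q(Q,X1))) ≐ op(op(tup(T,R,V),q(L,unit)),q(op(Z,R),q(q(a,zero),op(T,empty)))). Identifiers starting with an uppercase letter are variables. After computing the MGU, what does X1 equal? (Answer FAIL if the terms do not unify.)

op(q(a,zero),empty)

Decompose op/2: op(tup(Q,Y1,op(a,Y1)),q(op(unit,Z),U)) ≐ op(tup(T,R,V),q(L,unit)),  q(op(q(tup(V,V,unit),q(zero,b)),q(b,zero)),q(Q,X1)) ≐ q(op(Z,R),q(q(a,zero),op(T,empty))).
Decompose op/2: tup(Q,Y1,op(a,Y1)) ≐ tup(T,R,V),  q(op(unit,Z),U) ≐ q(L,unit).
Decompose tup/3: Q ≐ T,  Y1 ≐ R,  op(a,Y1) ≐ V.
Bind Q := T; substituting into the one remaining equation that mentions Q gives: q(op(q(tup(V,V,unit),q(zero,b)),q(b,zero)),q(T,X1)) ≐ q(op(Z,R),q(q(a,zero),op(T,empty))).
Bind Y1 := R; substituting into the one remaining equation that mentions Y1 gives: op(a,R) ≐ V.
Bind V := op(a,R); substituting into the one remaining equation that mentions V gives: q(op(q(tup(op(a,R),op(a,R),unit),q(zero,b)),q(b,zero)),q(T,X1)) ≐ q(op(Z,R),q(q(a,zero),op(T,empty))).
Decompose q/2: op(unit,Z) ≐ L,  U ≐ unit.
Bind L := op(unit,Z); no other remaining equation mentions L.
Bind U := unit; no other remaining equation mentions U.
Decompose q/2: op(q(tup(op(a,R),op(a,R),unit),q(zero,b)),q(b,zero)) ≐ op(Z,R),  q(T,X1) ≐ q(q(a,zero),op(T,empty)).
Decompose op/2: q(tup(op(a,R),op(a,R),unit),q(zero,b)) ≐ Z,  q(b,zero) ≐ R.
Bind Z := q(tup(op(a,R),op(a,R),unit),q(zero,b)); no other remaining equation mentions Z. Substituting into the earlier binding gives L := op(unit,q(tup(op(a,R),op(a,R),unit),q(zero,b))).
Bind R := q(b,zero); no other remaining equation mentions R. Substituting into the earlier bindings gives Y1 := q(b,zero), V := op(a,q(b,zero)), L := op(unit,q(tup(op(a,q(b,zero)),op(a,q(b,zero)),unit),q(zero,b))), Z := q(tup(op(a,q(b,zero)),op(a,q(b,zero)),unit),q(zero,b)).
Decompose q/2: T ≐ q(a,zero),  X1 ≐ op(T,empty).
Bind T := q(a,zero); substituting into the remaining equation gives: X1 ≐ op(q(a,zero),empty). Substituting into the earlier binding gives Q := q(a,zero).
Bind X1 := op(q(a,zero),empty).
MGU = { Q := q(a,zero), Y1 := q(b,zero), V := op(a,q(b,zero)), L := op(unit,q(tup(op(a,q(b,zero)),op(a,q(b,zero)),unit),q(zero,b))), U := unit, Z := q(tup(op(a,q(b,zero)),op(a,q(b,zero)),unit),q(zero,b)), R := q(b,zero), T := q(a,zero), X1 := op(q(a,zero),empty) }, so X1 := op(q(a,zero),empty).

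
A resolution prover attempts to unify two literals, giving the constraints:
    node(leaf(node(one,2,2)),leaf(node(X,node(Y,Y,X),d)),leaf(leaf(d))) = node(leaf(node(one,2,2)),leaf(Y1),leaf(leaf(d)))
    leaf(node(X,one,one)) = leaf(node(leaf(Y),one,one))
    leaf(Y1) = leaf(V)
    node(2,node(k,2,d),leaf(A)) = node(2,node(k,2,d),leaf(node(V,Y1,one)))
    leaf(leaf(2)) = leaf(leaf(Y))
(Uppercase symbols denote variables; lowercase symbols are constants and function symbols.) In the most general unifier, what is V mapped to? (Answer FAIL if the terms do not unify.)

Decompose node/3: leaf(node(one,2,2)) = leaf(node(one,2,2)),  leaf(node(X,node(Y,Y,X),d)) = leaf(Y1),  leaf(leaf(d)) = leaf(leaf(d)).
Delete trivial equation leaf(node(one,2,2)) = leaf(node(one,2,2)).
Decompose leaf/1: node(X,node(Y,Y,X),d) = Y1.
Bind Y1 := node(X,node(Y,Y,X),d); substituting into the 2 remaining equations that mention Y1 gives: leaf(node(X,node(Y,Y,X),d)) = leaf(V),  node(2,node(k,2,d),leaf(A)) = node(2,node(k,2,d),leaf(node(V,node(X,node(Y,Y,X),d),one))).
Delete trivial equation leaf(leaf(d)) = leaf(leaf(d)).
Decompose leaf/1: node(X,one,one) = node(leaf(Y),one,one).
Decompose node/3: X = leaf(Y),  one = one,  one = one.
Bind X := leaf(Y); substituting into the 2 remaining equations that mention X gives: leaf(node(leaf(Y),node(Y,Y,leaf(Y)),d)) = leaf(V),  node(2,node(k,2,d),leaf(A)) = node(2,node(k,2,d),leaf(node(V,node(leaf(Y),node(Y,Y,leaf(Y)),d),one))). Substituting into the earlier binding gives Y1 := node(leaf(Y),node(Y,Y,leaf(Y)),d).
Delete trivial equation one = one.
Delete trivial equation one = one.
Decompose leaf/1: node(leaf(Y),node(Y,Y,leaf(Y)),d) = V.
Bind V := node(leaf(Y),node(Y,Y,leaf(Y)),d); substituting into the one remaining equation that mentions V gives: node(2,node(k,2,d),leaf(A)) = node(2,node(k,2,d),leaf(node(node(leaf(Y),node(Y,Y,leaf(Y)),d),node(leaf(Y),node(Y,Y,leaf(Y)),d),one))).
Decompose node/3: 2 = 2,  node(k,2,d) = node(k,2,d),  leaf(A) = leaf(node(node(leaf(Y),node(Y,Y,leaf(Y)),d),node(leaf(Y),node(Y,Y,leaf(Y)),d),one)).
Delete trivial equation 2 = 2.
Delete trivial equation node(k,2,d) = node(k,2,d).
Decompose leaf/1: A = node(node(leaf(Y),node(Y,Y,leaf(Y)),d),node(leaf(Y),node(Y,Y,leaf(Y)),d),one).
Bind A := node(node(leaf(Y),node(Y,Y,leaf(Y)),d),node(leaf(Y),node(Y,Y,leaf(Y)),d),one); no other remaining equation mentions A.
Decompose leaf/1: leaf(2) = leaf(Y).
Decompose leaf/1: 2 = Y.
Bind Y := 2. Substituting into the earlier bindings gives Y1 := node(leaf(2),node(2,2,leaf(2)),d), X := leaf(2), V := node(leaf(2),node(2,2,leaf(2)),d), A := node(node(leaf(2),node(2,2,leaf(2)),d),node(leaf(2),node(2,2,leaf(2)),d),one).
MGU = { Y1 -> node(leaf(2),node(2,2,leaf(2)),d), X -> leaf(2), V -> node(leaf(2),node(2,2,leaf(2)),d), A -> node(node(leaf(2),node(2,2,leaf(2)),d),node(leaf(2),node(2,2,leaf(2)),d),one), Y -> 2 }, so V -> node(leaf(2),node(2,2,leaf(2)),d).

node(leaf(2),node(2,2,leaf(2)),d)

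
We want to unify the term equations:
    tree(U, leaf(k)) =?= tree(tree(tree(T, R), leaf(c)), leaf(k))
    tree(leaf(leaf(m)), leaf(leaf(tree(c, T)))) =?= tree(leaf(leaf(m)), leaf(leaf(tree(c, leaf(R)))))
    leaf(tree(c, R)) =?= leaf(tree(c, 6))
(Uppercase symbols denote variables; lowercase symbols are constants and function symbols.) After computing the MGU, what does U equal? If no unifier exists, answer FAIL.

tree(tree(leaf(6), 6), leaf(c))

Decompose tree/2: U =?= tree(tree(T, R), leaf(c)),  leaf(k) =?= leaf(k).
Bind U := tree(tree(T, R), leaf(c)); no other remaining equation mentions U.
Delete trivial equation leaf(k) =?= leaf(k).
Decompose tree/2: leaf(leaf(m)) =?= leaf(leaf(m)),  leaf(leaf(tree(c, T))) =?= leaf(leaf(tree(c, leaf(R)))).
Delete trivial equation leaf(leaf(m)) =?= leaf(leaf(m)).
Decompose leaf/1: leaf(tree(c, T)) =?= leaf(tree(c, leaf(R))).
Decompose leaf/1: tree(c, T) =?= tree(c, leaf(R)).
Decompose tree/2: c =?= c,  T =?= leaf(R).
Delete trivial equation c =?= c.
Bind T := leaf(R); no other remaining equation mentions T. Substituting into the earlier binding gives U := tree(tree(leaf(R), R), leaf(c)).
Decompose leaf/1: tree(c, R) =?= tree(c, 6).
Decompose tree/2: c =?= c,  R =?= 6.
Delete trivial equation c =?= c.
Bind R := 6. Substituting into the earlier bindings gives U := tree(tree(leaf(6), 6), leaf(c)), T := leaf(6).
MGU = { U := tree(tree(leaf(6), 6), leaf(c)), T := leaf(6), R := 6 }, so U := tree(tree(leaf(6), 6), leaf(c)).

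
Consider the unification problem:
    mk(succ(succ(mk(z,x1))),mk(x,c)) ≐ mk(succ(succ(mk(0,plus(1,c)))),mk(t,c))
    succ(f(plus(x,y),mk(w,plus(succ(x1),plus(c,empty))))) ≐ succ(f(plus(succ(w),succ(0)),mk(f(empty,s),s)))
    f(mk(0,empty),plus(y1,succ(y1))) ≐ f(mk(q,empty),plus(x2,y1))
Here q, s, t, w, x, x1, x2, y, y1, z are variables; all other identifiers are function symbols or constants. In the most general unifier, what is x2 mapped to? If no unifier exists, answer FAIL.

FAIL

Decompose mk/2: succ(succ(mk(z,x1))) ≐ succ(succ(mk(0,plus(1,c)))),  mk(x,c) ≐ mk(t,c).
Decompose succ/1: succ(mk(z,x1)) ≐ succ(mk(0,plus(1,c))).
Decompose succ/1: mk(z,x1) ≐ mk(0,plus(1,c)).
Decompose mk/2: z ≐ 0,  x1 ≐ plus(1,c).
Bind z := 0; no other remaining equation mentions z.
Bind x1 := plus(1,c); substituting into the one remaining equation that mentions x1 gives: succ(f(plus(x,y),mk(w,plus(succ(plus(1,c)),plus(c,empty))))) ≐ succ(f(plus(succ(w),succ(0)),mk(f(empty,s),s))).
Decompose mk/2: x ≐ t,  c ≐ c.
Bind x := t; substituting into the one remaining equation that mentions x gives: succ(f(plus(t,y),mk(w,plus(succ(plus(1,c)),plus(c,empty))))) ≐ succ(f(plus(succ(w),succ(0)),mk(f(empty,s),s))).
Delete trivial equation c ≐ c.
Decompose succ/1: f(plus(t,y),mk(w,plus(succ(plus(1,c)),plus(c,empty)))) ≐ f(plus(succ(w),succ(0)),mk(f(empty,s),s)).
Decompose f/2: plus(t,y) ≐ plus(succ(w),succ(0)),  mk(w,plus(succ(plus(1,c)),plus(c,empty))) ≐ mk(f(empty,s),s).
Decompose plus/2: t ≐ succ(w),  y ≐ succ(0).
Bind t := succ(w); no other remaining equation mentions t. Substituting into the earlier binding gives x := succ(w).
Bind y := succ(0); no other remaining equation mentions y.
Decompose mk/2: w ≐ f(empty,s),  plus(succ(plus(1,c)),plus(c,empty)) ≐ s.
Bind w := f(empty,s); no other remaining equation mentions w. Substituting into the earlier bindings gives x := succ(f(empty,s)), t := succ(f(empty,s)).
Bind s := plus(succ(plus(1,c)),plus(c,empty)); no other remaining equation mentions s. Substituting into the earlier bindings gives x := succ(f(empty,plus(succ(plus(1,c)),plus(c,empty)))), t := succ(f(empty,plus(succ(plus(1,c)),plus(c,empty)))), w := f(empty,plus(succ(plus(1,c)),plus(c,empty))).
Decompose f/2: mk(0,empty) ≐ mk(q,empty),  plus(y1,succ(y1)) ≐ plus(x2,y1).
Decompose mk/2: 0 ≐ q,  empty ≐ empty.
Bind q := 0; no other remaining equation mentions q.
Delete trivial equation empty ≐ empty.
Decompose plus/2: y1 ≐ x2,  succ(y1) ≐ y1.
Bind y1 := x2; substituting into the remaining equation gives: succ(x2) ≐ x2.
Occurs check fails: x2 occurs in succ(x2); the equation x2 ≐ succ(x2) has no finite solution.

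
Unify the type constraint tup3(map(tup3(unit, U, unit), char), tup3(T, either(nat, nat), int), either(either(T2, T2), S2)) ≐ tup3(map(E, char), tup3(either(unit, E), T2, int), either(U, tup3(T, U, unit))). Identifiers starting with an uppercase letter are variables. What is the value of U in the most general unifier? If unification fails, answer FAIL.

either(either(nat, nat), either(nat, nat))

Decompose tup3/3: map(tup3(unit, U, unit), char) ≐ map(E, char),  tup3(T, either(nat, nat), int) ≐ tup3(either(unit, E), T2, int),  either(either(T2, T2), S2) ≐ either(U, tup3(T, U, unit)).
Decompose map/2: tup3(unit, U, unit) ≐ E,  char ≐ char.
Bind E := tup3(unit, U, unit); substituting into the one remaining equation that mentions E gives: tup3(T, either(nat, nat), int) ≐ tup3(either(unit, tup3(unit, U, unit)), T2, int).
Delete trivial equation char ≐ char.
Decompose tup3/3: T ≐ either(unit, tup3(unit, U, unit)),  either(nat, nat) ≐ T2,  int ≐ int.
Bind T := either(unit, tup3(unit, U, unit)); substituting into the one remaining equation that mentions T gives: either(either(T2, T2), S2) ≐ either(U, tup3(either(unit, tup3(unit, U, unit)), U, unit)).
Bind T2 := either(nat, nat); substituting into the one remaining equation that mentions T2 gives: either(either(either(nat, nat), either(nat, nat)), S2) ≐ either(U, tup3(either(unit, tup3(unit, U, unit)), U, unit)).
Delete trivial equation int ≐ int.
Decompose either/2: either(either(nat, nat), either(nat, nat)) ≐ U,  S2 ≐ tup3(either(unit, tup3(unit, U, unit)), U, unit).
Bind U := either(either(nat, nat), either(nat, nat)); substituting into the remaining equation gives: S2 ≐ tup3(either(unit, tup3(unit, either(either(nat, nat), either(nat, nat)), unit)), either(either(nat, nat), either(nat, nat)), unit). Substituting into the earlier bindings gives E := tup3(unit, either(either(nat, nat), either(nat, nat)), unit), T := either(unit, tup3(unit, either(either(nat, nat), either(nat, nat)), unit)).
Bind S2 := tup3(either(unit, tup3(unit, either(either(nat, nat), either(nat, nat)), unit)), either(either(nat, nat), either(nat, nat)), unit).
MGU = { E := tup3(unit, either(either(nat, nat), either(nat, nat)), unit), T := either(unit, tup3(unit, either(either(nat, nat), either(nat, nat)), unit)), T2 := either(nat, nat), U := either(either(nat, nat), either(nat, nat)), S2 := tup3(either(unit, tup3(unit, either(either(nat, nat), either(nat, nat)), unit)), either(either(nat, nat), either(nat, nat)), unit) }, so U := either(either(nat, nat), either(nat, nat)).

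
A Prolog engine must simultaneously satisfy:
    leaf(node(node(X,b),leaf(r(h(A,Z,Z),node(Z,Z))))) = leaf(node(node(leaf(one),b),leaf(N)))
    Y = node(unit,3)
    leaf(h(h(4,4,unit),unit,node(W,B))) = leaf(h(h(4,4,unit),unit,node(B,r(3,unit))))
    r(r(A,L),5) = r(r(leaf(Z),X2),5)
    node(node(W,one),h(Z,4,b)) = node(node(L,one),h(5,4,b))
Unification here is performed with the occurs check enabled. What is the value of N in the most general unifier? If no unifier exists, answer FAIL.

Decompose leaf/1: node(node(X,b),leaf(r(h(A,Z,Z),node(Z,Z)))) = node(node(leaf(one),b),leaf(N)).
Decompose node/2: node(X,b) = node(leaf(one),b),  leaf(r(h(A,Z,Z),node(Z,Z))) = leaf(N).
Decompose node/2: X = leaf(one),  b = b.
Bind X := leaf(one); no other remaining equation mentions X.
Delete trivial equation b = b.
Decompose leaf/1: r(h(A,Z,Z),node(Z,Z)) = N.
Bind N := r(h(A,Z,Z),node(Z,Z)); no other remaining equation mentions N.
Bind Y := node(unit,3); no other remaining equation mentions Y.
Decompose leaf/1: h(h(4,4,unit),unit,node(W,B)) = h(h(4,4,unit),unit,node(B,r(3,unit))).
Decompose h/3: h(4,4,unit) = h(4,4,unit),  unit = unit,  node(W,B) = node(B,r(3,unit)).
Delete trivial equation h(4,4,unit) = h(4,4,unit).
Delete trivial equation unit = unit.
Decompose node/2: W = B,  B = r(3,unit).
Bind W := B; substituting into the one remaining equation that mentions W gives: node(node(B,one),h(Z,4,b)) = node(node(L,one),h(5,4,b)).
Bind B := r(3,unit); substituting into the one remaining equation that mentions B gives: node(node(r(3,unit),one),h(Z,4,b)) = node(node(L,one),h(5,4,b)). Substituting into the earlier binding gives W := r(3,unit).
Decompose r/2: r(A,L) = r(leaf(Z),X2),  5 = 5.
Decompose r/2: A = leaf(Z),  L = X2.
Bind A := leaf(Z); no other remaining equation mentions A. Substituting into the earlier binding gives N := r(h(leaf(Z),Z,Z),node(Z,Z)).
Bind L := X2; substituting into the one remaining equation that mentions L gives: node(node(r(3,unit),one),h(Z,4,b)) = node(node(X2,one),h(5,4,b)).
Delete trivial equation 5 = 5.
Decompose node/2: node(r(3,unit),one) = node(X2,one),  h(Z,4,b) = h(5,4,b).
Decompose node/2: r(3,unit) = X2,  one = one.
Bind X2 := r(3,unit); no other remaining equation mentions X2. Substituting into the earlier binding gives L := r(3,unit).
Delete trivial equation one = one.
Decompose h/3: Z = 5,  4 = 4,  b = b.
Bind Z := 5; no other remaining equation mentions Z. Substituting into the earlier bindings gives N := r(h(leaf(5),5,5),node(5,5)), A := leaf(5).
Delete trivial equation 4 = 4.
Delete trivial equation b = b.
MGU = { X = leaf(one), N = r(h(leaf(5),5,5),node(5,5)), Y = node(unit,3), W = r(3,unit), B = r(3,unit), A = leaf(5), L = r(3,unit), X2 = r(3,unit), Z = 5 }, so N = r(h(leaf(5),5,5),node(5,5)).

r(h(leaf(5),5,5),node(5,5))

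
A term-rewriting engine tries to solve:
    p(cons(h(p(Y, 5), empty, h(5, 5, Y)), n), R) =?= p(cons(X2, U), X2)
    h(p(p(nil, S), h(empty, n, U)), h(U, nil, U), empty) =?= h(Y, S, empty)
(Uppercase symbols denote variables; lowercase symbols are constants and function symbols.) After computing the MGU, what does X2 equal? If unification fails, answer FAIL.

Decompose p/2: cons(h(p(Y, 5), empty, h(5, 5, Y)), n) =?= cons(X2, U),  R =?= X2.
Decompose cons/2: h(p(Y, 5), empty, h(5, 5, Y)) =?= X2,  n =?= U.
Bind X2 := h(p(Y, 5), empty, h(5, 5, Y)); substituting into the one remaining equation that mentions X2 gives: R =?= h(p(Y, 5), empty, h(5, 5, Y)).
Bind U := n; substituting into the one remaining equation that mentions U gives: h(p(p(nil, S), h(empty, n, n)), h(n, nil, n), empty) =?= h(Y, S, empty).
Bind R := h(p(Y, 5), empty, h(5, 5, Y)); no other remaining equation mentions R.
Decompose h/3: p(p(nil, S), h(empty, n, n)) =?= Y,  h(n, nil, n) =?= S,  empty =?= empty.
Bind Y := p(p(nil, S), h(empty, n, n)); no other remaining equation mentions Y. Substituting into the earlier bindings gives X2 := h(p(p(p(nil, S), h(empty, n, n)), 5), empty, h(5, 5, p(p(nil, S), h(empty, n, n)))), R := h(p(p(p(nil, S), h(empty, n, n)), 5), empty, h(5, 5, p(p(nil, S), h(empty, n, n)))).
Bind S := h(n, nil, n); no other remaining equation mentions S. Substituting into the earlier bindings gives X2 := h(p(p(p(nil, h(n, nil, n)), h(empty, n, n)), 5), empty, h(5, 5, p(p(nil, h(n, nil, n)), h(empty, n, n)))), R := h(p(p(p(nil, h(n, nil, n)), h(empty, n, n)), 5), empty, h(5, 5, p(p(nil, h(n, nil, n)), h(empty, n, n)))), Y := p(p(nil, h(n, nil, n)), h(empty, n, n)).
Delete trivial equation empty =?= empty.
MGU = { X2 ↦ h(p(p(p(nil, h(n, nil, n)), h(empty, n, n)), 5), empty, h(5, 5, p(p(nil, h(n, nil, n)), h(empty, n, n)))), U ↦ n, R ↦ h(p(p(p(nil, h(n, nil, n)), h(empty, n, n)), 5), empty, h(5, 5, p(p(nil, h(n, nil, n)), h(empty, n, n)))), Y ↦ p(p(nil, h(n, nil, n)), h(empty, n, n)), S ↦ h(n, nil, n) }, so X2 ↦ h(p(p(p(nil, h(n, nil, n)), h(empty, n, n)), 5), empty, h(5, 5, p(p(nil, h(n, nil, n)), h(empty, n, n)))).

h(p(p(p(nil, h(n, nil, n)), h(empty, n, n)), 5), empty, h(5, 5, p(p(nil, h(n, nil, n)), h(empty, n, n))))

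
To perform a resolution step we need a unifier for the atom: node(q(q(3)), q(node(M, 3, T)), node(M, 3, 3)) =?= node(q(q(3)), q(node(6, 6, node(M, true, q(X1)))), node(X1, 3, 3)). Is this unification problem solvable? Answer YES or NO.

NO

Decompose node/3: q(q(3)) =?= q(q(3)),  q(node(M, 3, T)) =?= q(node(6, 6, node(M, true, q(X1)))),  node(M, 3, 3) =?= node(X1, 3, 3).
Delete trivial equation q(q(3)) =?= q(q(3)).
Decompose q/1: node(M, 3, T) =?= node(6, 6, node(M, true, q(X1))).
Decompose node/3: M =?= 6,  3 =?= 6,  T =?= node(M, true, q(X1)).
Bind M := 6; substituting into the 2 remaining equations that mention M gives: T =?= node(6, true, q(X1)),  node(6, 3, 3) =?= node(X1, 3, 3).
Clash: constants 3 and 6 differ; no unifier exists.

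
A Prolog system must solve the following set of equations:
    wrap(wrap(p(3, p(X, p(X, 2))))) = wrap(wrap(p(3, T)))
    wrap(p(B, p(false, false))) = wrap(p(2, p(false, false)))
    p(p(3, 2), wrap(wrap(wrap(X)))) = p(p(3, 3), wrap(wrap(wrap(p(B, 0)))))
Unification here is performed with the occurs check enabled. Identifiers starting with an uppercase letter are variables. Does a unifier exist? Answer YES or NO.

Decompose wrap/1: wrap(p(3, p(X, p(X, 2)))) = wrap(p(3, T)).
Decompose wrap/1: p(3, p(X, p(X, 2))) = p(3, T).
Decompose p/2: 3 = 3,  p(X, p(X, 2)) = T.
Delete trivial equation 3 = 3.
Bind T := p(X, p(X, 2)); no other remaining equation mentions T.
Decompose wrap/1: p(B, p(false, false)) = p(2, p(false, false)).
Decompose p/2: B = 2,  p(false, false) = p(false, false).
Bind B := 2; substituting into the one remaining equation that mentions B gives: p(p(3, 2), wrap(wrap(wrap(X)))) = p(p(3, 3), wrap(wrap(wrap(p(2, 0))))).
Delete trivial equation p(false, false) = p(false, false).
Decompose p/2: p(3, 2) = p(3, 3),  wrap(wrap(wrap(X))) = wrap(wrap(wrap(p(2, 0)))).
Decompose p/2: 3 = 3,  2 = 3.
Delete trivial equation 3 = 3.
Clash: constants 2 and 3 differ; no unifier exists.

NO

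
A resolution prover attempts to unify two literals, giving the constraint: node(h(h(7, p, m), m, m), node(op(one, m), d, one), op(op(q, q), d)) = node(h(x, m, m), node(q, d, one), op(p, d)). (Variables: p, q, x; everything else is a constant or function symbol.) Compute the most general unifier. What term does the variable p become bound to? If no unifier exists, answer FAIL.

op(op(one, m), op(one, m))

Decompose node/3: h(h(7, p, m), m, m) = h(x, m, m),  node(op(one, m), d, one) = node(q, d, one),  op(op(q, q), d) = op(p, d).
Decompose h/3: h(7, p, m) = x,  m = m,  m = m.
Bind x := h(7, p, m); no other remaining equation mentions x.
Delete trivial equation m = m.
Delete trivial equation m = m.
Decompose node/3: op(one, m) = q,  d = d,  one = one.
Bind q := op(one, m); substituting into the one remaining equation that mentions q gives: op(op(op(one, m), op(one, m)), d) = op(p, d).
Delete trivial equation d = d.
Delete trivial equation one = one.
Decompose op/2: op(op(one, m), op(one, m)) = p,  d = d.
Bind p := op(op(one, m), op(one, m)); no other remaining equation mentions p. Substituting into the earlier binding gives x := h(7, op(op(one, m), op(one, m)), m).
Delete trivial equation d = d.
MGU = { x := h(7, op(op(one, m), op(one, m)), m), q := op(one, m), p := op(op(one, m), op(one, m)) }, so p := op(op(one, m), op(one, m)).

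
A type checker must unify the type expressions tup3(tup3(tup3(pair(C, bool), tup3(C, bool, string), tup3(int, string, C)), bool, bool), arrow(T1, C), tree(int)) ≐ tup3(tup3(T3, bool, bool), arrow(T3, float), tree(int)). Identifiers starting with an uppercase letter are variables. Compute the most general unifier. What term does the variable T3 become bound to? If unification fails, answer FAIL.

tup3(pair(float, bool), tup3(float, bool, string), tup3(int, string, float))

Decompose tup3/3: tup3(tup3(pair(C, bool), tup3(C, bool, string), tup3(int, string, C)), bool, bool) ≐ tup3(T3, bool, bool),  arrow(T1, C) ≐ arrow(T3, float),  tree(int) ≐ tree(int).
Decompose tup3/3: tup3(pair(C, bool), tup3(C, bool, string), tup3(int, string, C)) ≐ T3,  bool ≐ bool,  bool ≐ bool.
Bind T3 := tup3(pair(C, bool), tup3(C, bool, string), tup3(int, string, C)); substituting into the one remaining equation that mentions T3 gives: arrow(T1, C) ≐ arrow(tup3(pair(C, bool), tup3(C, bool, string), tup3(int, string, C)), float).
Delete trivial equation bool ≐ bool.
Delete trivial equation bool ≐ bool.
Decompose arrow/2: T1 ≐ tup3(pair(C, bool), tup3(C, bool, string), tup3(int, string, C)),  C ≐ float.
Bind T1 := tup3(pair(C, bool), tup3(C, bool, string), tup3(int, string, C)); no other remaining equation mentions T1.
Bind C := float; no other remaining equation mentions C. Substituting into the earlier bindings gives T3 := tup3(pair(float, bool), tup3(float, bool, string), tup3(int, string, float)), T1 := tup3(pair(float, bool), tup3(float, bool, string), tup3(int, string, float)).
Delete trivial equation tree(int) ≐ tree(int).
MGU = { T3 ↦ tup3(pair(float, bool), tup3(float, bool, string), tup3(int, string, float)), T1 ↦ tup3(pair(float, bool), tup3(float, bool, string), tup3(int, string, float)), C ↦ float }, so T3 ↦ tup3(pair(float, bool), tup3(float, bool, string), tup3(int, string, float)).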